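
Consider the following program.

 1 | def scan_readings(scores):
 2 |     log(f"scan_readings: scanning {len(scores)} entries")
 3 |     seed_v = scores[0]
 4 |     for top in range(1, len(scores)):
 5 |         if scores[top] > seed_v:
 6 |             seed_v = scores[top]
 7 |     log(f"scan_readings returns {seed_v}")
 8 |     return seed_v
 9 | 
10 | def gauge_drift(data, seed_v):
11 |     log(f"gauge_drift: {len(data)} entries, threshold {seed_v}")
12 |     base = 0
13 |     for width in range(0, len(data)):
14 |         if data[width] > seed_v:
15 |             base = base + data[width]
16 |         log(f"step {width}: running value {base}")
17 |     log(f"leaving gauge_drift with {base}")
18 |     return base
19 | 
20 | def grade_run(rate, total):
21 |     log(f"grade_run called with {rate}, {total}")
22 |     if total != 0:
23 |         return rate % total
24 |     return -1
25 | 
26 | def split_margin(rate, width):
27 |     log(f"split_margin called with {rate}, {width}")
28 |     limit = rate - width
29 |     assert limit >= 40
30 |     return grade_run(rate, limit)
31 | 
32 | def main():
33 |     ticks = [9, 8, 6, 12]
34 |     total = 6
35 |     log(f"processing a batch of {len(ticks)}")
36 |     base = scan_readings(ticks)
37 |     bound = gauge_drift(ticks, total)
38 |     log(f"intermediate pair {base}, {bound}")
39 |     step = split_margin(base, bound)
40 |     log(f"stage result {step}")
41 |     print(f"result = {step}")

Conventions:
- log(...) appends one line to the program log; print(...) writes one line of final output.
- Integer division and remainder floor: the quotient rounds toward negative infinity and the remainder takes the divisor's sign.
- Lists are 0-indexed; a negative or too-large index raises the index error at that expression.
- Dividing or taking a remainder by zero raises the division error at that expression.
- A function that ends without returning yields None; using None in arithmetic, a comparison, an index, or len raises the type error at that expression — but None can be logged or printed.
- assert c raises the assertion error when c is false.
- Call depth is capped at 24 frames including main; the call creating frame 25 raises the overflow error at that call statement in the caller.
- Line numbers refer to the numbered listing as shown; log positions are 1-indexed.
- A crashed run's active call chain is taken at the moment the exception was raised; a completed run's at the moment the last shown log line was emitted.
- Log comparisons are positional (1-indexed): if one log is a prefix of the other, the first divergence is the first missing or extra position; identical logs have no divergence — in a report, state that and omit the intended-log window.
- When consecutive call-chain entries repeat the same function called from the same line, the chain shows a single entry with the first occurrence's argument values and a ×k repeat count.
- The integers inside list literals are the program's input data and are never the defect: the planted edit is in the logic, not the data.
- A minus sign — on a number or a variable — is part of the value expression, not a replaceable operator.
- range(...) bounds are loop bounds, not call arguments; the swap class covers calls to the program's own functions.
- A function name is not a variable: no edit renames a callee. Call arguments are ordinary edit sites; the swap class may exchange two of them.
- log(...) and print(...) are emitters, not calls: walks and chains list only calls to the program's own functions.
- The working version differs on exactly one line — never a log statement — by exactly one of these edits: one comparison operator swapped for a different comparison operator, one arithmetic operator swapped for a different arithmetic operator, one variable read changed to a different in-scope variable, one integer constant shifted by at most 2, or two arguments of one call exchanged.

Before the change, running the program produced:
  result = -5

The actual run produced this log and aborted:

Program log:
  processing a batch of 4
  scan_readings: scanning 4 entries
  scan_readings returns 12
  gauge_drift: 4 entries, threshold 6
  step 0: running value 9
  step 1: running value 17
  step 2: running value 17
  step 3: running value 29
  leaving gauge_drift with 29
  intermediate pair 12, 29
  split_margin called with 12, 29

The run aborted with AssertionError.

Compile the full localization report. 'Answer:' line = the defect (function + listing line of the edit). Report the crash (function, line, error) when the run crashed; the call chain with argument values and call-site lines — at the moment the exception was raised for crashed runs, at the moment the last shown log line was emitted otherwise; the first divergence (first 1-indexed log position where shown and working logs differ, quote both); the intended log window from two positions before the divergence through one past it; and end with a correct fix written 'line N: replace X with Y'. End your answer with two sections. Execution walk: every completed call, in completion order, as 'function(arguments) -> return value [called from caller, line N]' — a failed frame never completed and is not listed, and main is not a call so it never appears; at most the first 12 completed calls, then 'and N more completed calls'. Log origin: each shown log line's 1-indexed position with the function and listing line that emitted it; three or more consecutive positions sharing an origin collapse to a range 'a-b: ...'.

Answer: the defect is in split_margin at line 29.
Key fact: After 11 matching log lines the faulty run goes silent, while the working version continues with 'grade_run called with 12, -17'.
Crash: split_margin, line 29, AssertionError.
Call chain: main -> split_margin(12, 29) (called at line 39).
First divergence: position 12; the shown log stops at 11 lines while the working version next logs 'grade_run called with 12, -17'.
Intended log window:
  10: intermediate pair 12, 29
  11: split_margin called with 12, 29
  12: grade_run called with 12, -17
  13: stage result -5
Execution walk:
  scan_readings([9, 8, 6, 12]) -> 12  [called from main, line 36]
  gauge_drift([9, 8, 6, 12], 6) -> 29  [called from main, line 37]
Log origins:
  1 — main, line 35
  2 — scan_readings, line 2
  3 — scan_readings, line 7
  4 — gauge_drift, line 11
  5-8 — gauge_drift, line 16
  9 — gauge_drift, line 17
  10 — main, line 38
  11 — split_margin, line 27
A correct fix: line 29: replace `>=` with `<=`.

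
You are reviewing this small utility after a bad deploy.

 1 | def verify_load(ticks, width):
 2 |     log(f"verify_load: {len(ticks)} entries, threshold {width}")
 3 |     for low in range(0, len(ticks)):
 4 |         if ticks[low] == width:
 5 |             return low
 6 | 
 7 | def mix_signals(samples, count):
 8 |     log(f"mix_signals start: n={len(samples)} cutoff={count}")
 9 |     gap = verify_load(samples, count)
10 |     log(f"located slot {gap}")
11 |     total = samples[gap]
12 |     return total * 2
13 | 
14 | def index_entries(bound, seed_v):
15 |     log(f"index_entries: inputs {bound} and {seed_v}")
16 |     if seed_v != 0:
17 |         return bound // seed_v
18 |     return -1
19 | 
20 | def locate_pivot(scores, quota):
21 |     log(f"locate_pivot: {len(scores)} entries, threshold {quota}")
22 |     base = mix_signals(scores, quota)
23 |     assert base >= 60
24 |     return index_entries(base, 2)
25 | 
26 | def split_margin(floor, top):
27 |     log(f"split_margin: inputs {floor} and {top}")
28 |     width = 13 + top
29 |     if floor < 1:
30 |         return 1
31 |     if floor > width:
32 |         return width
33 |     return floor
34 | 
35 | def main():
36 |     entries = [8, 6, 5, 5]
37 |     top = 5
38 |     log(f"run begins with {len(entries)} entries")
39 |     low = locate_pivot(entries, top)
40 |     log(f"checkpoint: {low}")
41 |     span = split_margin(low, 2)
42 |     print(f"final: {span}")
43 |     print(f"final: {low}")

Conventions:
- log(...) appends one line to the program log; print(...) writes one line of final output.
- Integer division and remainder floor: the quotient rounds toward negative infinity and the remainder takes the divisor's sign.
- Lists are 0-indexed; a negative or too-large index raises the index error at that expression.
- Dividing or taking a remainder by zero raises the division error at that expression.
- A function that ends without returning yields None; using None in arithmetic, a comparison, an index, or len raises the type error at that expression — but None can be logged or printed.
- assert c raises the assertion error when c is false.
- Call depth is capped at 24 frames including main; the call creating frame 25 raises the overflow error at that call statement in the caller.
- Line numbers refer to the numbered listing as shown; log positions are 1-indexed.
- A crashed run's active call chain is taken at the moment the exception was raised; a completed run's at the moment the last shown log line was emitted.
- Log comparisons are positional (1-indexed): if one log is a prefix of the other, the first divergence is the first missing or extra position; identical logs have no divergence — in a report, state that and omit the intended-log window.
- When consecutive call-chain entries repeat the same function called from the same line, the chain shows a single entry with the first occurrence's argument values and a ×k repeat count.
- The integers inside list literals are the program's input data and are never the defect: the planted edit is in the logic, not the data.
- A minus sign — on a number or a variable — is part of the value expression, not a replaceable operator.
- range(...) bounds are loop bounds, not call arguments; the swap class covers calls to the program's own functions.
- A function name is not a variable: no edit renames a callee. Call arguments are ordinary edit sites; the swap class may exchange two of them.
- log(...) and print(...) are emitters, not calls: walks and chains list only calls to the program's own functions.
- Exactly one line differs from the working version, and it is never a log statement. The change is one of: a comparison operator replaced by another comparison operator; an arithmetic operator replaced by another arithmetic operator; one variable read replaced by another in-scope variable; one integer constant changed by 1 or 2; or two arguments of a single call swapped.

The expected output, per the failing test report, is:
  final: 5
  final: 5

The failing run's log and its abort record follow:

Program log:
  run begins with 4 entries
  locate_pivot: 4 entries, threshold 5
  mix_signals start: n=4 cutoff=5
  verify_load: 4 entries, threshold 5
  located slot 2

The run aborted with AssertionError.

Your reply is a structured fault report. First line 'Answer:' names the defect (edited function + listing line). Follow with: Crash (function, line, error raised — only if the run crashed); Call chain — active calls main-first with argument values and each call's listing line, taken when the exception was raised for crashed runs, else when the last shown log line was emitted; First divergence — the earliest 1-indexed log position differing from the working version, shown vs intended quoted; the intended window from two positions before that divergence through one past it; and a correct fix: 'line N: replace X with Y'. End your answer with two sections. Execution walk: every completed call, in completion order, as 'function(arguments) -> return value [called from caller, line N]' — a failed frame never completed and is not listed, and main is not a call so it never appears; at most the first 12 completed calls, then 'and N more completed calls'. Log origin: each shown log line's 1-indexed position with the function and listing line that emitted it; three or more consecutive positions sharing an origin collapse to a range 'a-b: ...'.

Answer: the defect is in locate_pivot at line 23.
Key observation: Only 5 log lines were emitted before the run died; the intended continuation was 'index_entries: inputs 10 and 2'.
Crash: locate_pivot, line 23, AssertionError.
Call chain: main -> locate_pivot([8, 6, 5, 5], 5) (called at line 39).
First divergence: position 6 — after 5 matching lines the faulty run goes silent; intended next line 'index_entries: inputs 10 and 2'.
Intended log window:
  4: verify_load: 4 entries, threshold 5
  5: located slot 2
  6: index_entries: inputs 10 and 2
  7: checkpoint: 5
Execution walk:
  verify_load([8, 6, 5, 5], 5) -> 2  [called from mix_signals, line 9]
  mix_signals([8, 6, 5, 5], 5) -> 10  [called from locate_pivot, line 22]
Log line origins:
  1 — main, line 38
  2 — locate_pivot, line 21
  3 — mix_signals, line 8
  4 — verify_load, line 2
  5 — mix_signals, line 10
A correct fix: line 23: replace `>=` with `<=`.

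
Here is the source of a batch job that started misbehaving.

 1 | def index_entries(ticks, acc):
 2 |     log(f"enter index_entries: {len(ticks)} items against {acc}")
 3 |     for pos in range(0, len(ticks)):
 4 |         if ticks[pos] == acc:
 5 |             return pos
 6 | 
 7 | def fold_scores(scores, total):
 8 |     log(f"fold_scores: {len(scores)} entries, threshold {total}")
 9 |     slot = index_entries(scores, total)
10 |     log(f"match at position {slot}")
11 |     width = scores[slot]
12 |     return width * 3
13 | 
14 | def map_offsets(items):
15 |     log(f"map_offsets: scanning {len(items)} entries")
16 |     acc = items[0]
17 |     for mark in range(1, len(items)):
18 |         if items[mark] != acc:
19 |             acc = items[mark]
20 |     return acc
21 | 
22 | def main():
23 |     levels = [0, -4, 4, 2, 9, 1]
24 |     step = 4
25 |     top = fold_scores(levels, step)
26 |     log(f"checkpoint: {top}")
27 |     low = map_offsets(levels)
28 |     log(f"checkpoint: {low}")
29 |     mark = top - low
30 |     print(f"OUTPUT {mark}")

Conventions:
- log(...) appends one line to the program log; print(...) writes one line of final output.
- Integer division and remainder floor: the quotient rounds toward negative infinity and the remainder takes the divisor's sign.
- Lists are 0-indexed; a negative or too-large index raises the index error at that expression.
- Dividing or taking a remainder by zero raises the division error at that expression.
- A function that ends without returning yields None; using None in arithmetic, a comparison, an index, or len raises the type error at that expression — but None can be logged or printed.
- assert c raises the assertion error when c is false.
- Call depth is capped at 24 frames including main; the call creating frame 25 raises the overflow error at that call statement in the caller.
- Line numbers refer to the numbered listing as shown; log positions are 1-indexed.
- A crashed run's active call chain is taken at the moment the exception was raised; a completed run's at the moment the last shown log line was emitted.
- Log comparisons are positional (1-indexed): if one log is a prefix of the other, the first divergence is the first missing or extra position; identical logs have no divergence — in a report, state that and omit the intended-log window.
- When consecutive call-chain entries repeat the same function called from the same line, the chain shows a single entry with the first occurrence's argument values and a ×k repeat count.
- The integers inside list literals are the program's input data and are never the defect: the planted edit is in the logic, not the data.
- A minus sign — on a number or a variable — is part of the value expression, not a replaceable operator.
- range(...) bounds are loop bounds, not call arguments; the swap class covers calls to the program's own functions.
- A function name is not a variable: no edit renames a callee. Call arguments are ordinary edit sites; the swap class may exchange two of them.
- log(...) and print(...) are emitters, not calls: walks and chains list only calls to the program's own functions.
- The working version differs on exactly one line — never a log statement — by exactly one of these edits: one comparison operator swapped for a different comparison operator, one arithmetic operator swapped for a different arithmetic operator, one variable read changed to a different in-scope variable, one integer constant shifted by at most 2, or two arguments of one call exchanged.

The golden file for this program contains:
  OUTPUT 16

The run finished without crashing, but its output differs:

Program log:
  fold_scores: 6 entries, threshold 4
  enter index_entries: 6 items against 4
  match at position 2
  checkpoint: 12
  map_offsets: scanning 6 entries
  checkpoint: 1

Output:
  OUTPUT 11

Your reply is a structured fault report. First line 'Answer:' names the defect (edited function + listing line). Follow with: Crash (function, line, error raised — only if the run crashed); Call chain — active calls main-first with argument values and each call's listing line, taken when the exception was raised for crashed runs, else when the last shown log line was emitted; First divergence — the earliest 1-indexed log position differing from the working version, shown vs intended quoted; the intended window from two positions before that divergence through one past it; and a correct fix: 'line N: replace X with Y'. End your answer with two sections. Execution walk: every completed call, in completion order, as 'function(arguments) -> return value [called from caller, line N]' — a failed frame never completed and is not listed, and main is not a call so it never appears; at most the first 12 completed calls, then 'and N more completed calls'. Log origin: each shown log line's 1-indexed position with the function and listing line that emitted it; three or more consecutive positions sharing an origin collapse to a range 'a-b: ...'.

Answer: the defect is in map_offsets at line 18.
Key fact: The earliest visible damage is log position 6 — 'checkpoint: 1' rather than the intended 'checkpoint: -4'.
Call chain: main.
First divergence: position 6 — shown 'checkpoint: 1', intended 'checkpoint: -4'.
Intended log window:
  4: checkpoint: 12
  5: map_offsets: scanning 6 entries
  6: checkpoint: -4
Execution walk:
  index_entries([0, -4, 4, 2, 9, 1], 4) -> 2  [called from fold_scores, line 9]
  fold_scores([0, -4, 4, 2, 9, 1], 4) -> 12  [called from main, line 25]
  map_offsets([0, -4, 4, 2, 9, 1]) -> 1  [called from main, line 27]
Log line origins:
  1: logged in fold_scores at line 8
  2: logged in index_entries at line 2
  3: logged in fold_scores at line 10
  4: logged in main at line 26
  5: logged in map_offsets at line 15
  6: logged in main at line 28
A correct fix: line 18: replace `!=` with `<`.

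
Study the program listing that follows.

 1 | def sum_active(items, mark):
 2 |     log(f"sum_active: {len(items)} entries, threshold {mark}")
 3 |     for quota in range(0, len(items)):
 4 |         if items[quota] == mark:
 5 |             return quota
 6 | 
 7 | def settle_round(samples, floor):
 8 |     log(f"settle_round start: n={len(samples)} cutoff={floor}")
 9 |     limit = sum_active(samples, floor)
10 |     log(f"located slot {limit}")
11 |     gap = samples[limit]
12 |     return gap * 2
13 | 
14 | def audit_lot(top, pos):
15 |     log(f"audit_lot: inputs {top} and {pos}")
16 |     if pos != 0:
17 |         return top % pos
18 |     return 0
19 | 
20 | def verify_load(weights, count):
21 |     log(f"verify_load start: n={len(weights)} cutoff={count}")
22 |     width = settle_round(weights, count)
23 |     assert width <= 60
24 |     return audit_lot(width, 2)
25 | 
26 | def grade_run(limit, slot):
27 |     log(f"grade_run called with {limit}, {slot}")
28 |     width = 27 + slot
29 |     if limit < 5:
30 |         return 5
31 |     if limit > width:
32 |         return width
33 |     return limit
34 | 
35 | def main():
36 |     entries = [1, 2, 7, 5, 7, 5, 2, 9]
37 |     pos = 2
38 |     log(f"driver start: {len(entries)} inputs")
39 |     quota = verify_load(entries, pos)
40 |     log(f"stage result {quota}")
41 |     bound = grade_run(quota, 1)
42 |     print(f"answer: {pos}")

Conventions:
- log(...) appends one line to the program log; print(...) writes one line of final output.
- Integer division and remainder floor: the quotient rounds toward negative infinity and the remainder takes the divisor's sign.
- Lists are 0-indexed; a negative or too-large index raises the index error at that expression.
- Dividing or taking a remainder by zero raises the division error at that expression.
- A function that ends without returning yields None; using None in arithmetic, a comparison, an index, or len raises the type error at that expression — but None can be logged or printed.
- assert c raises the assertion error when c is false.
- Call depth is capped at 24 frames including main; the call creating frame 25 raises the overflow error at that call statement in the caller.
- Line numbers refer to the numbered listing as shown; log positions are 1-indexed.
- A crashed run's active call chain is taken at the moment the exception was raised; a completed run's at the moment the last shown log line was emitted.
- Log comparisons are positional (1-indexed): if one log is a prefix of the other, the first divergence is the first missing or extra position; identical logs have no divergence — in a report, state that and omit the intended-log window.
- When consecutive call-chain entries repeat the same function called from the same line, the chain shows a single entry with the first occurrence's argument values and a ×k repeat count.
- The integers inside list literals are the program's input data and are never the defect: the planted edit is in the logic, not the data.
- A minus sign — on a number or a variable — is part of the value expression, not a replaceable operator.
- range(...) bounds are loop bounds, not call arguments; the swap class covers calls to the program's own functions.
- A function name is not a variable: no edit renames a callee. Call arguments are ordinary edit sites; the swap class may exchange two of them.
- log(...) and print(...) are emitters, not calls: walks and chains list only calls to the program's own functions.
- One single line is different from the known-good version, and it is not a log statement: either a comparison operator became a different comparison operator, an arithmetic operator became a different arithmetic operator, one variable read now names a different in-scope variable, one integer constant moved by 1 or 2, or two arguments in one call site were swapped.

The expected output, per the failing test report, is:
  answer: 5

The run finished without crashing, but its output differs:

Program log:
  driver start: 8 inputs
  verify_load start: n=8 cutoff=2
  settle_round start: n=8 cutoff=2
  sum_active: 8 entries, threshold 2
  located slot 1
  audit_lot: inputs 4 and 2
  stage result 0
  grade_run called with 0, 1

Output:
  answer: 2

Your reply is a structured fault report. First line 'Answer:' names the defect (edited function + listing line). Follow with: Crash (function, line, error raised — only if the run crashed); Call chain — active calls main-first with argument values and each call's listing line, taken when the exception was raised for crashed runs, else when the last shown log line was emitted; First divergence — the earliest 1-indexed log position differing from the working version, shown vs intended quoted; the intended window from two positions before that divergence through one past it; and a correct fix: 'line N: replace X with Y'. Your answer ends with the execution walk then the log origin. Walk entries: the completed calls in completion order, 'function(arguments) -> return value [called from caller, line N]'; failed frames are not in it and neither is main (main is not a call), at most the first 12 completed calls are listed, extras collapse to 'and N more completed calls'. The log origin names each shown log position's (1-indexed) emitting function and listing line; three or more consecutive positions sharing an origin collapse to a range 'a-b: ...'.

Answer: the defect is in main at line 42.
Key fact: Nothing in the log betrays the bug — only the output does.
Call chain: main -> grade_run(0, 1) (called at line 41).
First divergence: none; the two logs match at every position.
Execution walk:
  sum_active([1, 2, 7, 5, 7, 5, 2, 9], 2) -> 1  [called from settle_round, line 9]
  settle_round([1, 2, 7, 5, 7, 5, 2, 9], 2) -> 4  [called from verify_load, line 22]
  audit_lot(4, 2) -> 0  [called from verify_load, line 24]
  verify_load([1, 2, 7, 5, 7, 5, 2, 9], 2) -> 0  [called from main, line 39]
  grade_run(0, 1) -> 5  [called from main, line 41]
Log origin:
  1 — main, line 38
  2 — verify_load, line 21
  3 — settle_round, line 8
  4 — sum_active, line 2
  5 — settle_round, line 10
  6 — audit_lot, line 15
  7 — main, line 40
  8 — grade_run, line 27
A correct fix: line 42: replace `pos` with `bound`.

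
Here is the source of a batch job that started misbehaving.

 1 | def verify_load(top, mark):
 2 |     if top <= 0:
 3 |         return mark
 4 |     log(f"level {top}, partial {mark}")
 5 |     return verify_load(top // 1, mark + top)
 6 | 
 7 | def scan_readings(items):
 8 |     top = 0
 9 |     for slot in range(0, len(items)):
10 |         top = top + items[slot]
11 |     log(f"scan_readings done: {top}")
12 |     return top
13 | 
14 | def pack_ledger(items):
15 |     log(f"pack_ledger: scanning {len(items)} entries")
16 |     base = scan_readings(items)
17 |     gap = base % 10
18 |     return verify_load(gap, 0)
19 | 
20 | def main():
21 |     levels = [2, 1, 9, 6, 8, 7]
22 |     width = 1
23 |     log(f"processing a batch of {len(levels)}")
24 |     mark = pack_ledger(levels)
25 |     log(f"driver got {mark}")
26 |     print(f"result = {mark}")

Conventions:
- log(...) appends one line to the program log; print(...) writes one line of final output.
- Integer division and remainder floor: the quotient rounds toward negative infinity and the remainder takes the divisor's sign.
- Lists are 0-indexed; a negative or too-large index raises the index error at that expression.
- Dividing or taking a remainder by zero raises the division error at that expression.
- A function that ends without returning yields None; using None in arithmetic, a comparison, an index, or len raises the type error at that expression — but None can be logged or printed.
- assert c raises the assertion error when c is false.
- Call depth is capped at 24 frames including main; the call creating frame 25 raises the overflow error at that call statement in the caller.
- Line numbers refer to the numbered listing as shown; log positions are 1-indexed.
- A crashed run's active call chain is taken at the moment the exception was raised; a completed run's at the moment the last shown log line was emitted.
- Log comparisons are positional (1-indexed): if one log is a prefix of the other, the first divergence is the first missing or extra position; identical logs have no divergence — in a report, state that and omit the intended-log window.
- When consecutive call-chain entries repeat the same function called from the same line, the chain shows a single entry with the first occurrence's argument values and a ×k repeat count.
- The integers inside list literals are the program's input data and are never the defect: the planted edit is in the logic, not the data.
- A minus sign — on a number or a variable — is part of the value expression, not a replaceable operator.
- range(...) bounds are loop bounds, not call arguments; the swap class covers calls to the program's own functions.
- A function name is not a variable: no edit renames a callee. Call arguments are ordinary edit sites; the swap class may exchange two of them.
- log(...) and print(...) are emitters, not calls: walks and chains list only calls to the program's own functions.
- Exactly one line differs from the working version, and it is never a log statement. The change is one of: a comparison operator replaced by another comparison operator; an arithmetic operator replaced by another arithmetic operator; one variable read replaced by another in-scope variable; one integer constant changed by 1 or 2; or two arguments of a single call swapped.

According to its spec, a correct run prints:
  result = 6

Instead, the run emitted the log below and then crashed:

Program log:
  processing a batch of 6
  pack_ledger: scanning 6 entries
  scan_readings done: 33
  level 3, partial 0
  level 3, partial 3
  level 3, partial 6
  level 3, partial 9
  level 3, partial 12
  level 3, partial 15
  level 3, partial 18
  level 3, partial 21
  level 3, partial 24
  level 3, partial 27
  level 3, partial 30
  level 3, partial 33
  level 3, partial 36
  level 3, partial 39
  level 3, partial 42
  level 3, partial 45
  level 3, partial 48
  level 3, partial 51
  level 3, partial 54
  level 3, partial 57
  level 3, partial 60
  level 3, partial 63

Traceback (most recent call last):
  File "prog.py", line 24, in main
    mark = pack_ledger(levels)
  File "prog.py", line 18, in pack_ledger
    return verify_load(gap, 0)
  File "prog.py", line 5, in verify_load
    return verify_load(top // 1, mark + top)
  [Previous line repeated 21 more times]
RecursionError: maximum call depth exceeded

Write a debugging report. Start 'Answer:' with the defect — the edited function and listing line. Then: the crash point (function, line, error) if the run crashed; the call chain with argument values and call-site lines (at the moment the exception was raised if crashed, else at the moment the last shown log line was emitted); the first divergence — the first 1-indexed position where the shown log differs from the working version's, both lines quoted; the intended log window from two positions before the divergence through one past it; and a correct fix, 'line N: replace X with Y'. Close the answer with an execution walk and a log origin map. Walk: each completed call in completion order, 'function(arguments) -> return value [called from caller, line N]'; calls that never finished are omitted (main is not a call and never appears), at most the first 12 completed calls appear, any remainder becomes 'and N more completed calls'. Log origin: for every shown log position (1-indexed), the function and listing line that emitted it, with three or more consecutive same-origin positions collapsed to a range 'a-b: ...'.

Answer: the defect is in verify_load at line 5.
Core observation: Log line 5 is where behavior first shows: 'level 3, partial 3' appears instead of 'level 2, partial 3'.
Crash: verify_load, line 5, RecursionError.
Call chain: main -> pack_ledger([2, 1, 9, 6, 8, 7]) (called at line 24) -> verify_load(3, 0) (called at line 18) -> verify_load(3, 3) (called at line 5) ×21.
First divergence: position 5 — shown 'level 3, partial 3', intended 'level 2, partial 3'.
Intended log window:
  3: scan_readings done: 33
  4: level 3, partial 0
  5: level 2, partial 3
  6: level 1, partial 5
Execution walk:
  scan_readings([2, 1, 9, 6, 8, 7]) -> 33  [called from pack_ledger, line 16]
Origin of each log line:
  1 — main, line 23
  2 — pack_ledger, line 15
  3 — scan_readings, line 11
  4-25 — verify_load, line 4
A correct fix: line 5: replace `//` with `-`.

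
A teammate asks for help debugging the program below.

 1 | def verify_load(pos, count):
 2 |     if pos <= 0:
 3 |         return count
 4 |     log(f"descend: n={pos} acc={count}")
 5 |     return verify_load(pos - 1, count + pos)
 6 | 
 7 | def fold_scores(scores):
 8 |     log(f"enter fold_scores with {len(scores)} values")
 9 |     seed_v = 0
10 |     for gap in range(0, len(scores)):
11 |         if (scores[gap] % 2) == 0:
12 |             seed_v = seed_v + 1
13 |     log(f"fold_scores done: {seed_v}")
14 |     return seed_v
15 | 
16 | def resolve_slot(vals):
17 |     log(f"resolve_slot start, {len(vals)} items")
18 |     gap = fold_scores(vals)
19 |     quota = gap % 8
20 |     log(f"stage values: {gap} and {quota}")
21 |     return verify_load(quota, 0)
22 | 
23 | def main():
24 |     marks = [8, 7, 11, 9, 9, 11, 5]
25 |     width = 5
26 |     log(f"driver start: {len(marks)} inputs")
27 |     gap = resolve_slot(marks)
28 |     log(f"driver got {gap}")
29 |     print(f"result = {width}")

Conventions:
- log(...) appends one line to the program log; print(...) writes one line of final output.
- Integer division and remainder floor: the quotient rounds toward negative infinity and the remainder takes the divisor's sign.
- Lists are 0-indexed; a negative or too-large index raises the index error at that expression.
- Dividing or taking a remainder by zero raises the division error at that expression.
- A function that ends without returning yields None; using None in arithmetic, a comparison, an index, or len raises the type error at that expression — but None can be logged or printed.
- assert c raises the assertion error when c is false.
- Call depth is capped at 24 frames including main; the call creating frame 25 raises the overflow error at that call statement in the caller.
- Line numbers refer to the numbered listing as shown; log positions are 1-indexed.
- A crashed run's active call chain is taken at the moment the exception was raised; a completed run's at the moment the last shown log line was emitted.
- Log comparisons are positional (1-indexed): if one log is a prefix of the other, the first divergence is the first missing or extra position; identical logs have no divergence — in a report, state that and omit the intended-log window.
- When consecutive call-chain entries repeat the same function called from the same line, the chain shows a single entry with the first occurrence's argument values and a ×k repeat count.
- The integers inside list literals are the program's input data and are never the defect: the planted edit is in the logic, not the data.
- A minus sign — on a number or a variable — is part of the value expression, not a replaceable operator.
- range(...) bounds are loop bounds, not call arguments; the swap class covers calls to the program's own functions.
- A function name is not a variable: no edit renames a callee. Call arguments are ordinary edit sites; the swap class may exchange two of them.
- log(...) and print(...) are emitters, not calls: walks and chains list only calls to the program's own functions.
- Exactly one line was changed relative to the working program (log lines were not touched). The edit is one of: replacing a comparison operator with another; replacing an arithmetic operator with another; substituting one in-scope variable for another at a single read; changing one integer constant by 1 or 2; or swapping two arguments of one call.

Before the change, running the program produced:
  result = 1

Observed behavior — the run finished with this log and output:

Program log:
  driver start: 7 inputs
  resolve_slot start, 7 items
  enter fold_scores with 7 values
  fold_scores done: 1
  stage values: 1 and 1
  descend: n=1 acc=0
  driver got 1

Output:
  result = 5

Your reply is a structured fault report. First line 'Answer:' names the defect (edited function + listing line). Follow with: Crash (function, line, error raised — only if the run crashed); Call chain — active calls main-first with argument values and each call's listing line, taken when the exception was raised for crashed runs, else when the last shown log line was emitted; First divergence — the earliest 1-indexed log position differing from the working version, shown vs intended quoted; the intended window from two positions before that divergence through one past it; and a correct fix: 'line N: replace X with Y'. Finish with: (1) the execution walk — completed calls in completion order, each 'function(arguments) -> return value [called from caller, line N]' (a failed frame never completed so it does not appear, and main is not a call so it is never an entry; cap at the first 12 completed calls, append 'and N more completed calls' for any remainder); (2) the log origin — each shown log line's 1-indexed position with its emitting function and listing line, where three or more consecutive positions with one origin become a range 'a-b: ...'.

Answer: the defect is in main at line 29.
Core observation: No log line changed; the fault shows up purely in the output.
Call chain: main.
First divergence: none; the two logs match at every position.
Execution walk:
  fold_scores([8, 7, 11, 9, 9, 11, 5]) -> 1  [called from resolve_slot, line 18]
  verify_load(0, 1) -> 1  [called from verify_load, line 5]
  verify_load(1, 0) -> 1  [called from resolve_slot, line 21]
  resolve_slot([8, 7, 11, 9, 9, 11, 5]) -> 1  [called from main, line 27]
Origin of each log line:
  1: emitted by main (line 26)
  2: emitted by resolve_slot (line 17)
  3: emitted by fold_scores (line 8)
  4: emitted by fold_scores (line 13)
  5: emitted by resolve_slot (line 20)
  6: emitted by verify_load (line 4)
  7: emitted by main (line 28)
A correct fix: line 29: replace `width` with `gap`.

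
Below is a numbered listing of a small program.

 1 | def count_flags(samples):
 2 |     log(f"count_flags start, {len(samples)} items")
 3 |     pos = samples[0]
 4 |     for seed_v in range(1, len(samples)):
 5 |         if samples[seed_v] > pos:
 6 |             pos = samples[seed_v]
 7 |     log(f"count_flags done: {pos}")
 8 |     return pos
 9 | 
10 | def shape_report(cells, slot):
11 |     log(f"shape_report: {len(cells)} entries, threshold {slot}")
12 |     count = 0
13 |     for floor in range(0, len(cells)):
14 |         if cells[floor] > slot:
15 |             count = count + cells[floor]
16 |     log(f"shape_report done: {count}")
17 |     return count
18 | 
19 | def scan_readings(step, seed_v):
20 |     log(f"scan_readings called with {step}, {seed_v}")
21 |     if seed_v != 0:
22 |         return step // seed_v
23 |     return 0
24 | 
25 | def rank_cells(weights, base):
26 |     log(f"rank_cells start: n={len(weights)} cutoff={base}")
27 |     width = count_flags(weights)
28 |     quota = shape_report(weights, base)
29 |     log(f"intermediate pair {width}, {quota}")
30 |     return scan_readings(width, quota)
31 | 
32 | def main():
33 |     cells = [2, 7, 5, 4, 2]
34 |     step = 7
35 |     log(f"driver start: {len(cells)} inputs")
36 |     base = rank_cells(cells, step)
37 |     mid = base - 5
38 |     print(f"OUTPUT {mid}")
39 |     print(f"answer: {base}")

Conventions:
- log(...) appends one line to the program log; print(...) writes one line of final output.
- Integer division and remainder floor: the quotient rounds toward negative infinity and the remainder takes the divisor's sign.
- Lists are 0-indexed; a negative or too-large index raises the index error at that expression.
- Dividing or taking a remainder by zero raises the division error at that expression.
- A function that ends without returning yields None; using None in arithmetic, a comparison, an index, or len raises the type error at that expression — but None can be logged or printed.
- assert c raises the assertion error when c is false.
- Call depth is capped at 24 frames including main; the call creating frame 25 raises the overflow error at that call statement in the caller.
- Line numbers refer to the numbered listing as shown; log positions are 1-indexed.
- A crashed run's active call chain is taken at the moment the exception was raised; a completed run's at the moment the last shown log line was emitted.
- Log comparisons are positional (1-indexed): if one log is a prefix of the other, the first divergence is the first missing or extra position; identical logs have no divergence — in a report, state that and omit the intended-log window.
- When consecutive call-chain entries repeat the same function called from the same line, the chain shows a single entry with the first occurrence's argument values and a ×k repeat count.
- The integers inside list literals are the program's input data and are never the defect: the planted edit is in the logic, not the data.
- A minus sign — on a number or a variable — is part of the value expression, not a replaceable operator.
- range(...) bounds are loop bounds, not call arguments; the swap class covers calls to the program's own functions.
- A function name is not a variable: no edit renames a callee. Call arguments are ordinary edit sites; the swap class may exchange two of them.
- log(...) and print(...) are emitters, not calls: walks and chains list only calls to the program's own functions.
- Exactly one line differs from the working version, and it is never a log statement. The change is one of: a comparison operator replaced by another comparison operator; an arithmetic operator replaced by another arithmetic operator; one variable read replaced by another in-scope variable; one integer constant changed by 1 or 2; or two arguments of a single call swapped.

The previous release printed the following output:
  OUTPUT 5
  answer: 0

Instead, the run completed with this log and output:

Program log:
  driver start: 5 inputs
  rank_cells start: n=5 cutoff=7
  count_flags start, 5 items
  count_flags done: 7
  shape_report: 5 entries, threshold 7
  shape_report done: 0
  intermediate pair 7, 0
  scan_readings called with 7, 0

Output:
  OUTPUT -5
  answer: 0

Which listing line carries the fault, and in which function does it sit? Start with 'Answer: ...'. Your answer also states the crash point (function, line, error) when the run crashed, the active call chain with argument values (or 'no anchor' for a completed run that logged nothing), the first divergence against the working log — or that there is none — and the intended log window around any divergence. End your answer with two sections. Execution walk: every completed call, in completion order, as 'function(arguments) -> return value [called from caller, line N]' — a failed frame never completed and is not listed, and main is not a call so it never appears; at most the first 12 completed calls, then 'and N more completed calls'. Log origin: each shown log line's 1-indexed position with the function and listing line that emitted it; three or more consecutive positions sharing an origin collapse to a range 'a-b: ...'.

Answer: the defect is in main at line 37.
Key fact: Nothing in the log betrays the bug — only the output does.
Call chain: main -> rank_cells([2, 7, 5, 4, 2], 7) (called at line 36) -> scan_readings(7, 0) (called at line 30).
First divergence: none; the two logs match at every position.
Execution walk:
  count_flags([2, 7, 5, 4, 2]) -> 7  [called from rank_cells, line 27]
  shape_report([2, 7, 5, 4, 2], 7) -> 0  [called from rank_cells, line 28]
  scan_readings(7, 0) -> 0  [called from rank_cells, line 30]
  rank_cells([2, 7, 5, 4, 2], 7) -> 0  [called from main, line 36]
Log origins:
  1: logged in main at line 35
  2: logged in rank_cells at line 26
  3: logged in count_flags at line 2
  4: logged in count_flags at line 7
  5: logged in shape_report at line 11
  6: logged in shape_report at line 16
  7: logged in rank_cells at line 29
  8: logged in scan_readings at line 20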